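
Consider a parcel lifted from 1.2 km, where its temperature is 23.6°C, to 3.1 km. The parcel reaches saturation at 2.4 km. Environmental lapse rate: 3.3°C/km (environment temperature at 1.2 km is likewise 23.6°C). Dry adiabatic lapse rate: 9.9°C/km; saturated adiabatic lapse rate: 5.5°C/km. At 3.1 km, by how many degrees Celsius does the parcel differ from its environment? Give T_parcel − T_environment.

-9.46°C (parcel cooler than environment)

Parcel:
  From 1200 m to 2400 m (dry): cools by 9.9 × 1.2 = 11.88°C, giving 11.72°C.
  From 2400 m to 3100 m (saturated): cools by 5.5 × 0.7 = 3.85°C, giving 7.87°C.
Environment:
  From 1200 m to 3100 m (environment): cools by 3.3 × 1.9 = 6.27°C, giving 17.33°C.
T_parcel − T_env = 7.87 − 17.33 = -9.46°C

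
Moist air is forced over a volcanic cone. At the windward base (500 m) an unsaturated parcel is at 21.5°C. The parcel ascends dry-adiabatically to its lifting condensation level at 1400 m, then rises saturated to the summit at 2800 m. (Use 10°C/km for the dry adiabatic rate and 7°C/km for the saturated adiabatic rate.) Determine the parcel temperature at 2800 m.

Dry to 1400 m: -10 × 0.9 km = -9°C, so T = 12.5°C.
Saturated to 2800 m: -7 × 1.4 km = -9.8°C, so T = 2.7°C.

2.7°C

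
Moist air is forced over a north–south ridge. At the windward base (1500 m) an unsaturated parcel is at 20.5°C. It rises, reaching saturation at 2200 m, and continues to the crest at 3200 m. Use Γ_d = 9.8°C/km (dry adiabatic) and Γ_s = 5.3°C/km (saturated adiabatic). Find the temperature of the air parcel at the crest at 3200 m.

1500–2200 m, dry: Δz = 0.7 km ⇒ ΔT = -6.86°C; T = 13.64°C
2200–3200 m, saturated: Δz = 1 km ⇒ ΔT = -5.3°C; T = 8.34°C

8.34°C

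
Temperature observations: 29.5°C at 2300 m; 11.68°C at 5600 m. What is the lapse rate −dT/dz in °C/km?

Γ = −ΔT/Δz = (29.5 − 11.68) / (5600 − 2300) m
  = 17.82°C / 3.3 km = 5.4°C/km

5.4°C/km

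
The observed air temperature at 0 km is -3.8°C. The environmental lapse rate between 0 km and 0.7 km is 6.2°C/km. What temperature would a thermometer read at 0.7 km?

Environmental to 700 m: -6.2 × 0.7 km = -4.34°C, so T = -8.14°C.

-8.14°C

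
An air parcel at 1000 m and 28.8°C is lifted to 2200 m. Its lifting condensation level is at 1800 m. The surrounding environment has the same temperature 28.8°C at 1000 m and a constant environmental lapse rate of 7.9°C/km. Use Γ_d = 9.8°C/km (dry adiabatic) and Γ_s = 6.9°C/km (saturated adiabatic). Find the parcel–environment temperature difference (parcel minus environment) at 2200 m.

-1.12°C (parcel cooler than environment)

Parcel:
  1000 → 1800 m (dry, 9.8°C/km): ΔT = -9.8 × 0.8 = -7.84°C → T = 20.96°C
  1800 → 2200 m (saturated, 6.9°C/km): ΔT = -6.9 × 0.4 = -2.76°C → T = 18.2°C
Environment:
  1000 → 2200 m (environment, 7.9°C/km): ΔT = -7.9 × 1.2 = -9.48°C → T = 19.32°C
T_parcel − T_env = 18.2 − 19.32 = -1.12°C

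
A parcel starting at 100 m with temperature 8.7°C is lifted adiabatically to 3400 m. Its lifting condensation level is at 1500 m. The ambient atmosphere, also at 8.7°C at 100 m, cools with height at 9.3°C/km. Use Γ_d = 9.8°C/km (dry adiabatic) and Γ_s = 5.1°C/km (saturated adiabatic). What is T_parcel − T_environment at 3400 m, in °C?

+7.28°C (parcel warmer than environment)

Parcel:
  From 100 m to 1500 m (dry): cools by 9.8 × 1.4 = 13.72°C, giving -5.02°C.
  From 1500 m to 3400 m (saturated): cools by 5.1 × 1.9 = 9.69°C, giving -14.71°C.
Environment:
  From 100 m to 3400 m (environment): cools by 9.3 × 3.3 = 30.69°C, giving -21.99°C.
T_parcel − T_env = -14.71 − (-21.99) = +7.28°C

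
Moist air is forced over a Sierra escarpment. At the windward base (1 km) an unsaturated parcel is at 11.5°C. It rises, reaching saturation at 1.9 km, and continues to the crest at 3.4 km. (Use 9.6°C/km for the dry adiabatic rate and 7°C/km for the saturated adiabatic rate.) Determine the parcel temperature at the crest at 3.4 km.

-7.64°C

Dry to 1900 m: -9.6 × 0.9 km = -8.64°C, so T = 2.86°C.
Saturated to 3400 m: -7 × 1.5 km = -10.5°C, so T = -7.64°C.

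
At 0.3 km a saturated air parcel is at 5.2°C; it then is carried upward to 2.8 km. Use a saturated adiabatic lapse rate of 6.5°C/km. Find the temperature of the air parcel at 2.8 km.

300 → 2800 m (saturated adiabatic, 6.5°C/km): ΔT = -6.5 × 2.5 = -16.25°C → T = -11.05°C

-11.05°C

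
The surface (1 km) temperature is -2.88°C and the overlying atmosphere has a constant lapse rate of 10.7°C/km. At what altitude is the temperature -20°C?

Height above start = (-2.88 − (-20)) / 10.7 = 1.6 km
Altitude = 1000 m + 1600 m = 2600 m

2.6 km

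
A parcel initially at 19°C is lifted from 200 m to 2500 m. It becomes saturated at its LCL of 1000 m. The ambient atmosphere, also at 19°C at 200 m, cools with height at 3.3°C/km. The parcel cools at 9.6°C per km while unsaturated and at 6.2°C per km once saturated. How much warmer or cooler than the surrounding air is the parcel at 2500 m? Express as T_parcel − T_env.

Parcel:
  From 200 m to 1000 m (dry): cools by 9.6 × 0.8 = 7.68°C, giving 11.32°C.
  From 1000 m to 2500 m (saturated): cools by 6.2 × 1.5 = 9.3°C, giving 2.02°C.
Environment:
  From 200 m to 2500 m (environment): cools by 3.3 × 2.3 = 7.59°C, giving 11.41°C.
T_parcel − T_env = 2.02 − 11.41 = -9.39°C

-9.39°C (parcel cooler than environment)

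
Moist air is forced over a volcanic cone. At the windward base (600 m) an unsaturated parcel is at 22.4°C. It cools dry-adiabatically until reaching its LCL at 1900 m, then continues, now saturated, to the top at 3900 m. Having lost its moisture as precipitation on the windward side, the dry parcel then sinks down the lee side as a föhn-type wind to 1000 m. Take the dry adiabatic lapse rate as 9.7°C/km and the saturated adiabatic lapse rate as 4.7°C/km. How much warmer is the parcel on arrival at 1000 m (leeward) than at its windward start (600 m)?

Dry to 1900 m: -9.7 × 1.3 km = -12.61°C, so T = 9.79°C.
Saturated to 3900 m: -4.7 × 2 km = -9.4°C, so T = 0.39°C.
Dry descent to 1000 m: +9.7 × 2.9 km = +28.13°C, so T = 28.52°C.
Net change vs windward start: 28.52 − 22.4 = +6.12°C

+6.12°C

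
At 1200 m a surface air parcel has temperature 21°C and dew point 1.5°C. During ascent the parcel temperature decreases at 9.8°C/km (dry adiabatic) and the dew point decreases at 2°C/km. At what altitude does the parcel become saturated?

3700 m

T and T_d converge at 9.8 − 2 = 7.8°C per km
Height above start = (21 − 1.5) / 7.8 = 2.5 km
LCL altitude = 1200 m + 2500 m = 3700 m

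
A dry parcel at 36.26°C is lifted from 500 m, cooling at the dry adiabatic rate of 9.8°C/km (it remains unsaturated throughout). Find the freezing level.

4200 m

Height above start = (36.26 − 0) / 9.8 = 3.7 km
Altitude = 500 m + 3700 m = 4200 m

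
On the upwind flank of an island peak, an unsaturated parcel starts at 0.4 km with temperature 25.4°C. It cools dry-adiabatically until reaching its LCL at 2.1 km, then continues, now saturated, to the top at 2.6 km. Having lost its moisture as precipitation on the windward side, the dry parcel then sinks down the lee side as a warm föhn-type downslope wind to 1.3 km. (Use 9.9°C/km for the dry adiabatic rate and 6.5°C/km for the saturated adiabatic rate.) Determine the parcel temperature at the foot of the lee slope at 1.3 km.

From 400 m to 2100 m (dry): cools by 9.9 × 1.7 = 16.83°C, giving 8.57°C.
From 2100 m to 2600 m (saturated): cools by 6.5 × 0.5 = 3.25°C, giving 5.32°C.
From 2600 m to 1300 m (dry descent): warms by 9.9 × 1.3 = 12.87°C, giving 18.19°C.

18.19°C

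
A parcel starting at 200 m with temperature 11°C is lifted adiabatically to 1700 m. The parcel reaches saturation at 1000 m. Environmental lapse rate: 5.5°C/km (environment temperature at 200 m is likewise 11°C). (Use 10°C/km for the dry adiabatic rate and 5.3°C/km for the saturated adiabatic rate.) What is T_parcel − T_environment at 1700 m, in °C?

-3.46°C (parcel cooler than environment)

Parcel:
  Dry to 1000 m: -10 × 0.8 km = -8°C, so T = 3°C.
  Saturated to 1700 m: -5.3 × 0.7 km = -3.71°C, so T = -0.71°C.
Environment:
  Environment to 1700 m: -5.5 × 1.5 km = -8.25°C, so T = 2.75°C.
T_parcel − T_env = -0.71 − 2.75 = -3.46°C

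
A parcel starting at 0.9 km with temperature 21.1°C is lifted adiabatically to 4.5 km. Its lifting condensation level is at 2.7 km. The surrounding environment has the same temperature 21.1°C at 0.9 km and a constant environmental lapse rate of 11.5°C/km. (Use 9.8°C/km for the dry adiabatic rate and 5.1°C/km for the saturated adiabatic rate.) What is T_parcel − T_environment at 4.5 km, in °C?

+14.58°C (parcel warmer than environment)

Parcel:
  900–2700 m, dry: Δz = 1.8 km ⇒ ΔT = -17.64°C; T = 3.46°C
  2700–4500 m, saturated: Δz = 1.8 km ⇒ ΔT = -9.18°C; T = -5.72°C
Environment:
  900–4500 m, environment: Δz = 3.6 km ⇒ ΔT = -41.4°C; T = -20.3°C
T_parcel − T_env = -5.72 − (-20.3) = +14.58°C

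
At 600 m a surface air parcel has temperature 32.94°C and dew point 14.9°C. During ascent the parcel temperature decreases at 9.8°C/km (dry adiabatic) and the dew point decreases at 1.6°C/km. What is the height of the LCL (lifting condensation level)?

T and T_d converge at 9.8 − 1.6 = 8.2°C per km
Height above start = (32.94 − 14.9) / 8.2 = 2.2 km
LCL altitude = 600 m + 2200 m = 2800 m

2800 m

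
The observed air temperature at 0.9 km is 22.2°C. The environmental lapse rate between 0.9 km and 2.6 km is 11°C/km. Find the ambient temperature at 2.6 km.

3.5°C

From 900 m to 2600 m (environmental): cools by 11 × 1.7 = 18.7°C, giving 3.5°C.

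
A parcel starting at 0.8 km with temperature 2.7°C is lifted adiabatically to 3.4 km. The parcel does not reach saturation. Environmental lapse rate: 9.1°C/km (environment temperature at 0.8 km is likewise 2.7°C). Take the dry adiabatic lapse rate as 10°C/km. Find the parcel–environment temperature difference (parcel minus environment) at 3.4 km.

Parcel:
  Dry to 3400 m: -10 × 2.6 km = -26°C, so T = -23.3°C.
Environment:
  Environment to 3400 m: -9.1 × 2.6 km = -23.66°C, so T = -20.96°C.
T_parcel − T_env = -23.3 − (-20.96) = -2.34°C

-2.34°C (parcel cooler than environment)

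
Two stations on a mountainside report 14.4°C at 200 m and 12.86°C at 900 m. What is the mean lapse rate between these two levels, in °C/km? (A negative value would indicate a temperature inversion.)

2.2°C/km

Γ = −ΔT/Δz = (14.4 − 12.86) / (900 − 200) m
  = 1.54°C / 0.7 km = 2.2°C/km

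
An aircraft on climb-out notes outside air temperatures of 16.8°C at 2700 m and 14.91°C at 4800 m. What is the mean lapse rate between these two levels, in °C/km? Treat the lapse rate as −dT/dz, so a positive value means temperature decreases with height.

Γ = −ΔT/Δz = (16.8 − 14.91) / (4800 − 2700) m
  = 1.89°C / 2.1 km = 0.9°C/km

0.9°C/km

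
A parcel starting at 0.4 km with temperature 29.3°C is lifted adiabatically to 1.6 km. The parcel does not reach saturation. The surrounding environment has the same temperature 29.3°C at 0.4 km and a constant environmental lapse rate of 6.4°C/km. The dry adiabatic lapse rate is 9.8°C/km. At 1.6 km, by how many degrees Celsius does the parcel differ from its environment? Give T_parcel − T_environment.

Parcel:
  400 → 1600 m (dry, 9.8°C/km): ΔT = -9.8 × 1.2 = -11.76°C → T = 17.54°C
Environment:
  400 → 1600 m (environment, 6.4°C/km): ΔT = -6.4 × 1.2 = -7.68°C → T = 21.62°C
T_parcel − T_env = 17.54 − 21.62 = -4.08°C

-4.08°C (parcel cooler than environment)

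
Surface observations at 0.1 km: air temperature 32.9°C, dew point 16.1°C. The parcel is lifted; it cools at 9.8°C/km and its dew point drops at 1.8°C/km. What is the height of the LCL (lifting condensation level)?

2.2 km

T and T_d converge at 9.8 − 1.8 = 8°C per km
Height above start = (32.9 − 16.1) / 8 = 2.1 km
LCL altitude = 100 m + 2100 m = 2200 m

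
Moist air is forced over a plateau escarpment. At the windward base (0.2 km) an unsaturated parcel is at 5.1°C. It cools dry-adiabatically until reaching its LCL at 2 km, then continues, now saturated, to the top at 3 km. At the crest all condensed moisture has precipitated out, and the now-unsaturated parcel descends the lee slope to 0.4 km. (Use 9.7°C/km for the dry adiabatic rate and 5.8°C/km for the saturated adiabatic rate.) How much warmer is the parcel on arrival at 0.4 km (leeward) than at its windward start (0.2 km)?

+1.96°C

200 → 2000 m (dry, 9.7°C/km): ΔT = -9.7 × 1.8 = -17.46°C → T = -12.36°C
2000 → 3000 m (saturated, 5.8°C/km): ΔT = -5.8 × 1 = -5.8°C → T = -18.16°C
3000 → 400 m (dry descent, 9.7°C/km): ΔT = +9.7 × 2.6 = +25.22°C → T = 7.06°C
Net change vs windward start: 7.06 − 5.1 = +1.96°C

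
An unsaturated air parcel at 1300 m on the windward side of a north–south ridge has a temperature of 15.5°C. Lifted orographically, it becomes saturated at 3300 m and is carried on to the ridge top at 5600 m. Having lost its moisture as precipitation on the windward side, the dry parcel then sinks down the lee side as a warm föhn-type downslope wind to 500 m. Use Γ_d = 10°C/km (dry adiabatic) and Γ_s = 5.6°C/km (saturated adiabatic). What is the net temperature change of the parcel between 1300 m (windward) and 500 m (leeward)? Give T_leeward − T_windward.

Dry to 3300 m: -10 × 2 km = -20°C, so T = -4.5°C.
Saturated to 5600 m: -5.6 × 2.3 km = -12.88°C, so T = -17.38°C.
Dry descent to 500 m: +10 × 5.1 km = +51°C, so T = 33.62°C.
Net change vs windward start: 33.62 − 15.5 = +18.12°C

+18.12°C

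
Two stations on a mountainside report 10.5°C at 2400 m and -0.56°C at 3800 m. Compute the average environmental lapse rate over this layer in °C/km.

Γ = −ΔT/Δz = (10.5 − (-0.56)) / (3800 − 2400) m
  = 11.06°C / 1.4 km = 7.9°C/km

7.9°C/km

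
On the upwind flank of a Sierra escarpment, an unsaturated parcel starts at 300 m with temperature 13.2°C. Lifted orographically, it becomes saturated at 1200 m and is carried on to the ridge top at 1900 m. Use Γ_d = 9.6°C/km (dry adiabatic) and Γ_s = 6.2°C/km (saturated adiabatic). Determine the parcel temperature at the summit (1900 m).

From 300 m to 1200 m (dry): cools by 9.6 × 0.9 = 8.64°C, giving 4.56°C.
From 1200 m to 1900 m (saturated): cools by 6.2 × 0.7 = 4.34°C, giving 0.22°C.

0.22°C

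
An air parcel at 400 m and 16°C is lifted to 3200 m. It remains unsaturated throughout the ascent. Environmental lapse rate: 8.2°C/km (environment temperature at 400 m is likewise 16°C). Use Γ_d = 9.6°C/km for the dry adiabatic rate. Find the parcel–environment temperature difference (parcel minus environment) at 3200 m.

Parcel:
  Dry to 3200 m: -9.6 × 2.8 km = -26.88°C, so T = -10.88°C.
Environment:
  Environment to 3200 m: -8.2 × 2.8 km = -22.96°C, so T = -6.96°C.
T_parcel − T_env = -10.88 − (-6.96) = -3.92°C

-3.92°C (parcel cooler than environment)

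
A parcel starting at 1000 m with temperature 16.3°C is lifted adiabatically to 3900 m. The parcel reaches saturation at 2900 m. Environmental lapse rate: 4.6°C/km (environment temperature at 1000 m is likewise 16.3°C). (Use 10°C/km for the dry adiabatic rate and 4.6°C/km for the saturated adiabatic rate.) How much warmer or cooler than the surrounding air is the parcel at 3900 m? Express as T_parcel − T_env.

Parcel:
  Dry to 2900 m: -10 × 1.9 km = -19°C, so T = -2.7°C.
  Saturated to 3900 m: -4.6 × 1 km = -4.6°C, so T = -7.3°C.
Environment:
  Environment to 3900 m: -4.6 × 2.9 km = -13.34°C, so T = 2.96°C.
T_parcel − T_env = -7.3 − 2.96 = -10.26°C

-10.26°C (parcel cooler than environment)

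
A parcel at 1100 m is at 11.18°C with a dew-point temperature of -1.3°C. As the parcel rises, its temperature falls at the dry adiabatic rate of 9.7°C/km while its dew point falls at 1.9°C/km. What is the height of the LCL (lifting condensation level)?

T and T_d converge at 9.7 − 1.9 = 7.8°C per km
Height above start = (11.18 − (-1.3)) / 7.8 = 1.6 km
LCL altitude = 1100 m + 1600 m = 2700 m

2700 m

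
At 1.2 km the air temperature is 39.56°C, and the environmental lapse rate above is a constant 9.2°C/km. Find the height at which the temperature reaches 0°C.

5.5 km

Height above start = (39.56 − 0) / 9.2 = 4.3 km
Altitude = 1200 m + 4300 m = 5500 m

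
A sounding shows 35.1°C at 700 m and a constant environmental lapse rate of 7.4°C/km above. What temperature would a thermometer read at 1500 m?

Environmental to 1500 m: -7.4 × 0.8 km = -5.92°C, so T = 29.18°C.

29.18°C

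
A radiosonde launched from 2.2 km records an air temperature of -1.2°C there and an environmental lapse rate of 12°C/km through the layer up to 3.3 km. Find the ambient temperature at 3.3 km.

-14.4°C

From 2200 m to 3300 m (environmental): cools by 12 × 1.1 = 13.2°C, giving -14.4°C.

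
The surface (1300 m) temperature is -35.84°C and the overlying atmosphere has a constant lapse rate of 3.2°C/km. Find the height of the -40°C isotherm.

Height above start = (-35.84 − (-40)) / 3.2 = 1.3 km
Altitude = 1300 m + 1300 m = 2600 m

2600 m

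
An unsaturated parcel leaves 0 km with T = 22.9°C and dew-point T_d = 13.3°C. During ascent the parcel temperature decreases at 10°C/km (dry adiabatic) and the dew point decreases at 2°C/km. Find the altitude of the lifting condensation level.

T and T_d converge at 10 − 2 = 8°C per km
Height above start = (22.9 − 13.3) / 8 = 1.2 km
LCL altitude = 0 m + 1200 m = 1200 m

1.2 km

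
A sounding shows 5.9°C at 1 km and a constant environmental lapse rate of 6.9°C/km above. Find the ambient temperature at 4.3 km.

From 1000 m to 4300 m (environmental): cools by 6.9 × 3.3 = 22.77°C, giving -16.87°C.

-16.87°C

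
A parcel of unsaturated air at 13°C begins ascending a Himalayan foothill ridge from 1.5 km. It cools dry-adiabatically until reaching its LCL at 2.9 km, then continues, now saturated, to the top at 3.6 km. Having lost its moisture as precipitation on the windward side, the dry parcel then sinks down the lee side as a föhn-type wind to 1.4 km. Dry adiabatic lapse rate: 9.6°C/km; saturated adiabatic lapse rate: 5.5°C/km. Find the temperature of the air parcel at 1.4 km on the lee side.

Dry to 2900 m: -9.6 × 1.4 km = -13.44°C, so T = -0.44°C.
Saturated to 3600 m: -5.5 × 0.7 km = -3.85°C, so T = -4.29°C.
Dry descent to 1400 m: +9.6 × 2.2 km = +21.12°C, so T = 16.83°C.

16.83°C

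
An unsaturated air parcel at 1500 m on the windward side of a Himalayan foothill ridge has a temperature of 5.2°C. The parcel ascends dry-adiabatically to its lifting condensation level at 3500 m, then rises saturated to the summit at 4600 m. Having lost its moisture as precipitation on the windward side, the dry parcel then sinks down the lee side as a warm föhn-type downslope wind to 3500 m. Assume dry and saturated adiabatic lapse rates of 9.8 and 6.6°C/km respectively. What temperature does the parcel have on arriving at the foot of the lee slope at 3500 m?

Dry to 3500 m: -9.8 × 2 km = -19.6°C, so T = -14.4°C.
Saturated to 4600 m: -6.6 × 1.1 km = -7.26°C, so T = -21.66°C.
Dry descent to 3500 m: +9.8 × 1.1 km = +10.78°C, so T = -10.88°C.

-10.88°C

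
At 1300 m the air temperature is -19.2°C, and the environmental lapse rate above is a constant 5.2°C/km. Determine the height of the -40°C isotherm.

Height above start = (-19.2 − (-40)) / 5.2 = 4 km
Altitude = 1300 m + 4000 m = 5300 m

5300 m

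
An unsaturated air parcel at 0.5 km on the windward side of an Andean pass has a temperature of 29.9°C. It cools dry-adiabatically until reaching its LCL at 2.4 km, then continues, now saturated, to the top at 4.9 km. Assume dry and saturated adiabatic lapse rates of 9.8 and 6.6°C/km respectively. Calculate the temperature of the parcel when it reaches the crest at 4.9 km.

From 500 m to 2400 m (dry): cools by 9.8 × 1.9 = 18.62°C, giving 11.28°C.
From 2400 m to 4900 m (saturated): cools by 6.6 × 2.5 = 16.5°C, giving -5.22°C.

-5.22°C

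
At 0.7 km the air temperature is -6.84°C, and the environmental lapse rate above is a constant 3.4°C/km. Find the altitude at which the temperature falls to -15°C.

3.1 km

Height above start = (-6.84 − (-15)) / 3.4 = 2.4 km
Altitude = 700 m + 2400 m = 3100 m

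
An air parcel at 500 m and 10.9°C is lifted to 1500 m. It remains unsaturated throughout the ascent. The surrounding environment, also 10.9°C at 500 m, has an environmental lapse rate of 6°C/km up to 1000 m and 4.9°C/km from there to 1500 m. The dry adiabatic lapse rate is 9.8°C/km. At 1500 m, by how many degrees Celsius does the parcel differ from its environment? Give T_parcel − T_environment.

Parcel:
  500–1500 m, dry: Δz = 1 km ⇒ ΔT = -9.8°C; T = 1.1°C
Environment:
  500–1000 m, environment, lower layer: Δz = 0.5 km ⇒ ΔT = -3°C; T = 7.9°C
  1000–1500 m, environment, upper layer: Δz = 0.5 km ⇒ ΔT = -2.45°C; T = 5.45°C
T_parcel − T_env = 1.1 − 5.45 = -4.35°C

-4.35°C (parcel cooler than environment)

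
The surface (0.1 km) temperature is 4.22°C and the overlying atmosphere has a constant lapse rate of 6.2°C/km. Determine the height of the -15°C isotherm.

Height above start = (4.22 − (-15)) / 6.2 = 3.1 km
Altitude = 100 m + 3100 m = 3200 m

3.2 km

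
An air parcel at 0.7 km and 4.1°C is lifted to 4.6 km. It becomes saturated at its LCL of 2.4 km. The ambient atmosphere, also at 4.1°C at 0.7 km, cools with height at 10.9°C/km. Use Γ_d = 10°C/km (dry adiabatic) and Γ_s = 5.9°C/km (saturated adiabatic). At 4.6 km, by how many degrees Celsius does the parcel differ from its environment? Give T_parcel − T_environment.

Parcel:
  From 700 m to 2400 m (dry): cools by 10 × 1.7 = 17°C, giving -12.9°C.
  From 2400 m to 4600 m (saturated): cools by 5.9 × 2.2 = 12.98°C, giving -25.88°C.
Environment:
  From 700 m to 4600 m (environment): cools by 10.9 × 3.9 = 42.51°C, giving -38.41°C.
T_parcel − T_env = -25.88 − (-38.41) = +12.53°C

+12.53°C (parcel warmer than environment)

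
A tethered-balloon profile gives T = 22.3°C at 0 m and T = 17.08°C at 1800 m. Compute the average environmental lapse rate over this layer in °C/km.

2.9°C/km

Γ = −ΔT/Δz = (22.3 − 17.08) / (1800 − 0) m
  = 5.22°C / 1.8 km = 2.9°C/km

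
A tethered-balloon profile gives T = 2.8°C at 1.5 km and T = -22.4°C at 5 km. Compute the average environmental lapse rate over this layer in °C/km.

7.2°C/km

Γ = −ΔT/Δz = (2.8 − (-22.4)) / (5000 − 1500) m
  = 25.2°C / 3.5 km = 7.2°C/km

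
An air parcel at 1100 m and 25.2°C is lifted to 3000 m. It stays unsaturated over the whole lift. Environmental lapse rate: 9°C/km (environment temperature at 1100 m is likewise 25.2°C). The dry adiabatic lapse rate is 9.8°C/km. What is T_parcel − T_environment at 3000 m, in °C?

-1.52°C (parcel cooler than environment)

Parcel:
  1100 → 3000 m (dry, 9.8°C/km): ΔT = -9.8 × 1.9 = -18.62°C → T = 6.58°C
Environment:
  1100 → 3000 m (environment, 9°C/km): ΔT = -9 × 1.9 = -17.1°C → T = 8.1°C
T_parcel − T_env = 6.58 − 8.1 = -1.52°C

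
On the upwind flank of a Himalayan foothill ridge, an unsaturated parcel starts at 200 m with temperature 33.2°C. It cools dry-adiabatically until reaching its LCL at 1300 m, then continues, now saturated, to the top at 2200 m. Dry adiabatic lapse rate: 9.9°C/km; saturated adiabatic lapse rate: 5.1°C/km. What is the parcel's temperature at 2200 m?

From 200 m to 1300 m (dry): cools by 9.9 × 1.1 = 10.89°C, giving 22.31°C.
From 1300 m to 2200 m (saturated): cools by 5.1 × 0.9 = 4.59°C, giving 17.72°C.

17.72°C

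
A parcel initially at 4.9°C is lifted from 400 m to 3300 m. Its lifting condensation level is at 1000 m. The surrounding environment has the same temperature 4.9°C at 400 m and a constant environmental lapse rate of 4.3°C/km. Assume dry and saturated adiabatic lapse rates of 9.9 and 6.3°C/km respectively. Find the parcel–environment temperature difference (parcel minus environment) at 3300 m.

Parcel:
  Dry to 1000 m: -9.9 × 0.6 km = -5.94°C, so T = -1.04°C.
  Saturated to 3300 m: -6.3 × 2.3 km = -14.49°C, so T = -15.53°C.
Environment:
  Environment to 3300 m: -4.3 × 2.9 km = -12.47°C, so T = -7.57°C.
T_parcel − T_env = -15.53 − (-7.57) = -7.96°C

-7.96°C (parcel cooler than environment)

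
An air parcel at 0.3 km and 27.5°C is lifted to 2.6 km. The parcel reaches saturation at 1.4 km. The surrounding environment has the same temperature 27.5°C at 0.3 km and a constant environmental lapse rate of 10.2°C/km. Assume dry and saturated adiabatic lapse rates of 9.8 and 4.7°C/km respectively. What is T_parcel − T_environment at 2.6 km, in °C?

Parcel:
  300–1400 m, dry: Δz = 1.1 km ⇒ ΔT = -10.78°C; T = 16.72°C
  1400–2600 m, saturated: Δz = 1.2 km ⇒ ΔT = -5.64°C; T = 11.08°C
Environment:
  300–2600 m, environment: Δz = 2.3 km ⇒ ΔT = -23.46°C; T = 4.04°C
T_parcel − T_env = 11.08 − 4.04 = +7.04°C

+7.04°C (parcel warmer than environment)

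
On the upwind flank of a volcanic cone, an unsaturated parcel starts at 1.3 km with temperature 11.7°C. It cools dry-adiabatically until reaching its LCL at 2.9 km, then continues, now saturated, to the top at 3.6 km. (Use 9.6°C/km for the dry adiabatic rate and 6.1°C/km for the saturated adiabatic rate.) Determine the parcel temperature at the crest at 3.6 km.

From 1300 m to 2900 m (dry): cools by 9.6 × 1.6 = 15.36°C, giving -3.66°C.
From 2900 m to 3600 m (saturated): cools by 6.1 × 0.7 = 4.27°C, giving -7.93°C.

-7.93°C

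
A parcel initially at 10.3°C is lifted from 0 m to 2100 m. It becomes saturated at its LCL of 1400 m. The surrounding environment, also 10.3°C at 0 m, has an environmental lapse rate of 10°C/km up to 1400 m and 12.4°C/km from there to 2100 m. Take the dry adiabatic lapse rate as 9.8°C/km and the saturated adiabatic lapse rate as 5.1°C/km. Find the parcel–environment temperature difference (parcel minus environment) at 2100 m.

Parcel:
  0–1400 m, dry: Δz = 1.4 km ⇒ ΔT = -13.72°C; T = -3.42°C
  1400–2100 m, saturated: Δz = 0.7 km ⇒ ΔT = -3.57°C; T = -6.99°C
Environment:
  0–1400 m, environment, lower layer: Δz = 1.4 km ⇒ ΔT = -14°C; T = -3.7°C
  1400–2100 m, environment, upper layer: Δz = 0.7 km ⇒ ΔT = -8.68°C; T = -12.38°C
T_parcel − T_env = -6.99 − (-12.38) = +5.39°C

+5.39°C (parcel warmer than environment)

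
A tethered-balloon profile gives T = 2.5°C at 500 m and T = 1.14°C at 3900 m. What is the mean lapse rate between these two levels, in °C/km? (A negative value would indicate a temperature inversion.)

0.4°C/km

Γ = −ΔT/Δz = (2.5 − 1.14) / (3900 − 500) m
  = 1.36°C / 3.4 km = 0.4°C/km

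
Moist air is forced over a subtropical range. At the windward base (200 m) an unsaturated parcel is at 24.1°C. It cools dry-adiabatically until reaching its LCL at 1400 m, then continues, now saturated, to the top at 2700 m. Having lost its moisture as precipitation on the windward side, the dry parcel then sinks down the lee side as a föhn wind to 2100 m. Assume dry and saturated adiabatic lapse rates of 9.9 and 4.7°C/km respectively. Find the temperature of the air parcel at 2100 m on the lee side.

Dry to 1400 m: -9.9 × 1.2 km = -11.88°C, so T = 12.22°C.
Saturated to 2700 m: -4.7 × 1.3 km = -6.11°C, so T = 6.11°C.
Dry descent to 2100 m: +9.9 × 0.6 km = +5.94°C, so T = 12.05°C.

12.05°C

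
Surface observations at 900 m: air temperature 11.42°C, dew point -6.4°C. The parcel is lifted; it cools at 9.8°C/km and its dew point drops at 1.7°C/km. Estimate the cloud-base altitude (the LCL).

3100 m

T and T_d converge at 9.8 − 1.7 = 8.1°C per km
Height above start = (11.42 − (-6.4)) / 8.1 = 2.2 km
LCL altitude = 900 m + 2200 m = 3100 m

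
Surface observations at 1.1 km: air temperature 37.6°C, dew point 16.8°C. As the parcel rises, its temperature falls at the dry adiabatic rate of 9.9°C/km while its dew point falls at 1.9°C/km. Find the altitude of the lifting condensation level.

3.7 km

T and T_d converge at 9.9 − 1.9 = 8°C per km
Height above start = (37.6 − 16.8) / 8 = 2.6 km
LCL altitude = 1100 m + 2600 m = 3700 m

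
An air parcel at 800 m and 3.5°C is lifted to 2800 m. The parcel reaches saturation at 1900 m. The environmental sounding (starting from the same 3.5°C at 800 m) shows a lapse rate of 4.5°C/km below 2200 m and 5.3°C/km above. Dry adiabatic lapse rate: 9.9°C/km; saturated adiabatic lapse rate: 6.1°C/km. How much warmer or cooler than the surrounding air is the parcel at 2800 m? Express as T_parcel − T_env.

-6.9°C (parcel cooler than environment)

Parcel:
  Dry to 1900 m: -9.9 × 1.1 km = -10.89°C, so T = -7.39°C.
  Saturated to 2800 m: -6.1 × 0.9 km = -5.49°C, so T = -12.88°C.
Environment:
  Environment, lower layer to 2200 m: -4.5 × 1.4 km = -6.3°C, so T = -2.8°C.
  Environment, upper layer to 2800 m: -5.3 × 0.6 km = -3.18°C, so T = -5.98°C.
T_parcel − T_env = -12.88 − (-5.98) = -6.9°C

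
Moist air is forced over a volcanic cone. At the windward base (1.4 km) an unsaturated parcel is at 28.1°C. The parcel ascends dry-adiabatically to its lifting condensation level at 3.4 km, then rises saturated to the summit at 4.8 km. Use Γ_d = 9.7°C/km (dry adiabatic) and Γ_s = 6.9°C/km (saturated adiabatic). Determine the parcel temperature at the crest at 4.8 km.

-0.96°C

1400 → 3400 m (dry, 9.7°C/km): ΔT = -9.7 × 2 = -19.4°C → T = 8.7°C
3400 → 4800 m (saturated, 6.9°C/km): ΔT = -6.9 × 1.4 = -9.66°C → T = -0.96°C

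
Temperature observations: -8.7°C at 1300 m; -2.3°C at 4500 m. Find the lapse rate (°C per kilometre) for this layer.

-2°C/km

Γ = −ΔT/Δz = (-8.7 − (-2.3)) / (4500 − 1300) m
  = -6.4°C / 3.2 km = -2°C/km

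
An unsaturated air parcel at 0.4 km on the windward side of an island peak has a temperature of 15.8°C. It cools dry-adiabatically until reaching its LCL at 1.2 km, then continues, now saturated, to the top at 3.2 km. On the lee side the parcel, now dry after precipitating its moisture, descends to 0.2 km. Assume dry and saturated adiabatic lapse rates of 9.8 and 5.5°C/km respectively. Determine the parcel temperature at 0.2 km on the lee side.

26.36°C

400 → 1200 m (dry, 9.8°C/km): ΔT = -9.8 × 0.8 = -7.84°C → T = 7.96°C
1200 → 3200 m (saturated, 5.5°C/km): ΔT = -5.5 × 2 = -11°C → T = -3.04°C
3200 → 200 m (dry descent, 9.8°C/km): ΔT = +9.8 × 3 = +29.4°C → T = 26.36°C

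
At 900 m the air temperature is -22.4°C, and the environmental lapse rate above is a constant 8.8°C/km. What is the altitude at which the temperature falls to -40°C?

2900 m

Height above start = (-22.4 − (-40)) / 8.8 = 2 km
Altitude = 900 m + 2000 m = 2900 m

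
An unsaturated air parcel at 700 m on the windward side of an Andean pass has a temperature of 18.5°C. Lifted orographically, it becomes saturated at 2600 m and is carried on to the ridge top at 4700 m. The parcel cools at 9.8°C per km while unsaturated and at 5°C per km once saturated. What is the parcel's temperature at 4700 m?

700 → 2600 m (dry, 9.8°C/km): ΔT = -9.8 × 1.9 = -18.62°C → T = -0.12°C
2600 → 4700 m (saturated, 5°C/km): ΔT = -5 × 2.1 = -10.5°C → T = -10.62°C

-10.62°C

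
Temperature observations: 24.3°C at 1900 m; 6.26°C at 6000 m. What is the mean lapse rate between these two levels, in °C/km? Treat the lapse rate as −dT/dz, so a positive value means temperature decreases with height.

Γ = −ΔT/Δz = (24.3 − 6.26) / (6000 − 1900) m
  = 18.04°C / 4.1 km = 4.4°C/km

4.4°C/km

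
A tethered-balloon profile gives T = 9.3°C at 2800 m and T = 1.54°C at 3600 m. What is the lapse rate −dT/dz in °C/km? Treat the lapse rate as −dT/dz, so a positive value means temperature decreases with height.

9.7°C/km

Γ = −ΔT/Δz = (9.3 − 1.54) / (3600 − 2800) m
  = 7.76°C / 0.8 km = 9.7°C/km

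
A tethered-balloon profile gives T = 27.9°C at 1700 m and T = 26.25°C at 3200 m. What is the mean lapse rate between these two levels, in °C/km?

1.1°C/km

Γ = −ΔT/Δz = (27.9 − 26.25) / (3200 − 1700) m
  = 1.65°C / 1.5 km = 1.1°C/km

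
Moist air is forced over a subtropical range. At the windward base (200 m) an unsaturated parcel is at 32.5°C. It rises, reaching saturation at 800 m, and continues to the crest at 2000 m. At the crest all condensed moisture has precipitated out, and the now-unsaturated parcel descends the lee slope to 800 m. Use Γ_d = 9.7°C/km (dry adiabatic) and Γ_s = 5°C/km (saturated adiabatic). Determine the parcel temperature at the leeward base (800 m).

32.32°C

Dry to 800 m: -9.7 × 0.6 km = -5.82°C, so T = 26.68°C.
Saturated to 2000 m: -5 × 1.2 km = -6°C, so T = 20.68°C.
Dry descent to 800 m: +9.7 × 1.2 km = +11.64°C, so T = 32.32°C.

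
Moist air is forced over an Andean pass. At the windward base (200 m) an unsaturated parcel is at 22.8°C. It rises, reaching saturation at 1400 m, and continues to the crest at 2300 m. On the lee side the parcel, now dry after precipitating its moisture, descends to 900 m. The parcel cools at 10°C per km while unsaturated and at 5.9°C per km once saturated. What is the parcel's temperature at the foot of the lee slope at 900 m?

19.49°C

From 200 m to 1400 m (dry): cools by 10 × 1.2 = 12°C, giving 10.8°C.
From 1400 m to 2300 m (saturated): cools by 5.9 × 0.9 = 5.31°C, giving 5.49°C.
From 2300 m to 900 m (dry descent): warms by 10 × 1.4 = 14°C, giving 19.49°C.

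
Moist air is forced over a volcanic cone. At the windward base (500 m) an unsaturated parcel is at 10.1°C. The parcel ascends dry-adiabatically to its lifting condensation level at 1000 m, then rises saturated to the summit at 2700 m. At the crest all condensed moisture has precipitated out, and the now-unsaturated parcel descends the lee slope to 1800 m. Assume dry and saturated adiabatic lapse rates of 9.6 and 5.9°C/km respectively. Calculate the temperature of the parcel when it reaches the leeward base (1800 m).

Dry to 1000 m: -9.6 × 0.5 km = -4.8°C, so T = 5.3°C.
Saturated to 2700 m: -5.9 × 1.7 km = -10.03°C, so T = -4.73°C.
Dry descent to 1800 m: +9.6 × 0.9 km = +8.64°C, so T = 3.91°C.

3.91°C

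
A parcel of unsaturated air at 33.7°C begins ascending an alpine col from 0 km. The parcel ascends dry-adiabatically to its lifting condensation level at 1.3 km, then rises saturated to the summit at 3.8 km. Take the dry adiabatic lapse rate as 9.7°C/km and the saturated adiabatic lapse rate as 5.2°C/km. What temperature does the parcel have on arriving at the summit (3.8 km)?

0–1300 m, dry: Δz = 1.3 km ⇒ ΔT = -12.61°C; T = 21.09°C
1300–3800 m, saturated: Δz = 2.5 km ⇒ ΔT = -13°C; T = 8.09°C

8.09°C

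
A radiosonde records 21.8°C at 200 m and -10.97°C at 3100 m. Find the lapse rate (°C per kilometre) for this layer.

Γ = −ΔT/Δz = (21.8 − (-10.97)) / (3100 − 200) m
  = 32.77°C / 2.9 km = 11.3°C/km

11.3°C/km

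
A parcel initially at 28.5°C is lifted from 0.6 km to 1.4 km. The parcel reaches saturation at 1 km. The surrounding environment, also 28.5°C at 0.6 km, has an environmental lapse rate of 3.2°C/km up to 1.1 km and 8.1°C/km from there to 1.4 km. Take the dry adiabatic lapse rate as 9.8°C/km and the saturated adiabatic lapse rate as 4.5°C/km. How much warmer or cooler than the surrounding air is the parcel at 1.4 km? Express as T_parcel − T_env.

-1.69°C (parcel cooler than environment)

Parcel:
  Dry to 1000 m: -9.8 × 0.4 km = -3.92°C, so T = 24.58°C.
  Saturated to 1400 m: -4.5 × 0.4 km = -1.8°C, so T = 22.78°C.
Environment:
  Environment, lower layer to 1100 m: -3.2 × 0.5 km = -1.6°C, so T = 26.9°C.
  Environment, upper layer to 1400 m: -8.1 × 0.3 km = -2.43°C, so T = 24.47°C.
T_parcel − T_env = 22.78 − 24.47 = -1.69°C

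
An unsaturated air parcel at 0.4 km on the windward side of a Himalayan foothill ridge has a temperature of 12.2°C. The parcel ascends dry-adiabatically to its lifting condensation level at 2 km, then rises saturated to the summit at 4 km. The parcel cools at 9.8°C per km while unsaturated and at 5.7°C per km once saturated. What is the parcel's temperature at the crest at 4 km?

400 → 2000 m (dry, 9.8°C/km): ΔT = -9.8 × 1.6 = -15.68°C → T = -3.48°C
2000 → 4000 m (saturated, 5.7°C/km): ΔT = -5.7 × 2 = -11.4°C → T = -14.88°C

-14.88°C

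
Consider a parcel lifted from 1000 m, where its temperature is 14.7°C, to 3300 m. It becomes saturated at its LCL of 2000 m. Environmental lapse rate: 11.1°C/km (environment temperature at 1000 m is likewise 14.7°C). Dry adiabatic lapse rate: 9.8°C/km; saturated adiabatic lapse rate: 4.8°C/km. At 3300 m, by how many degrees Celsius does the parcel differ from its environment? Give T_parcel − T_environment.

Parcel:
  1000–2000 m, dry: Δz = 1 km ⇒ ΔT = -9.8°C; T = 4.9°C
  2000–3300 m, saturated: Δz = 1.3 km ⇒ ΔT = -6.24°C; T = -1.34°C
Environment:
  1000–3300 m, environment: Δz = 2.3 km ⇒ ΔT = -25.53°C; T = -10.83°C
T_parcel − T_env = -1.34 − (-10.83) = +9.49°C

+9.49°C (parcel warmer than environment)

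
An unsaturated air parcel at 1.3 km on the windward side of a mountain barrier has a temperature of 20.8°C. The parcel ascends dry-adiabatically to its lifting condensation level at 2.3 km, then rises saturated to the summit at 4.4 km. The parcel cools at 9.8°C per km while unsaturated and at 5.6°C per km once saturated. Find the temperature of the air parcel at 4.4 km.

1300–2300 m, dry: Δz = 1 km ⇒ ΔT = -9.8°C; T = 11°C
2300–4400 m, saturated: Δz = 2.1 km ⇒ ΔT = -11.76°C; T = -0.76°C

-0.76°C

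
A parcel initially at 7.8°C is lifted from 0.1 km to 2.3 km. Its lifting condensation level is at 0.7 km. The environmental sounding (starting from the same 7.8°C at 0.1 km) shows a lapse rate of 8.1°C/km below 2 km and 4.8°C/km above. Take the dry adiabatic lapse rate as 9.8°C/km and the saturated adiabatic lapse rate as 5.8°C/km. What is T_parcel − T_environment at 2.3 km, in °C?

+1.67°C (parcel warmer than environment)

Parcel:
  From 100 m to 700 m (dry): cools by 9.8 × 0.6 = 5.88°C, giving 1.92°C.
  From 700 m to 2300 m (saturated): cools by 5.8 × 1.6 = 9.28°C, giving -7.36°C.
Environment:
  From 100 m to 2000 m (environment, lower layer): cools by 8.1 × 1.9 = 15.39°C, giving -7.59°C.
  From 2000 m to 2300 m (environment, upper layer): cools by 4.8 × 0.3 = 1.44°C, giving -9.03°C.
T_parcel − T_env = -7.36 − (-9.03) = +1.67°C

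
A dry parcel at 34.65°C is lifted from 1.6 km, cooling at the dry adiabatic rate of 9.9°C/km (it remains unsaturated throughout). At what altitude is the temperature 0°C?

Height above start = (34.65 − 0) / 9.9 = 3.5 km
Altitude = 1600 m + 3500 m = 5100 m

5.1 km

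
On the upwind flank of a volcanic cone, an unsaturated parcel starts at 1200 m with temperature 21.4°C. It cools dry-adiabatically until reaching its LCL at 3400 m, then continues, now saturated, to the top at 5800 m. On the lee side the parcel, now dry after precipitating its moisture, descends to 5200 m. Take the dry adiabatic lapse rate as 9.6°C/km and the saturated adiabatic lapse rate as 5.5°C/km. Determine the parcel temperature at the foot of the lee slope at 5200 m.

-7.16°C

1200–3400 m, dry: Δz = 2.2 km ⇒ ΔT = -21.12°C; T = 0.28°C
3400–5800 m, saturated: Δz = 2.4 km ⇒ ΔT = -13.2°C; T = -12.92°C
5800–5200 m, dry descent: Δz = 0.6 km ⇒ ΔT = +5.76°C; T = -7.16°C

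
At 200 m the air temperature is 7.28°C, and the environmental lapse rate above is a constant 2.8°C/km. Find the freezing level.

2800 m

Height above start = (7.28 − 0) / 2.8 = 2.6 km
Altitude = 200 m + 2600 m = 2800 m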